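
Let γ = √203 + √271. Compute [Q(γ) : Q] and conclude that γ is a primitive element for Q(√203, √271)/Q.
[Q(γ) : Q] = 4 (equivalently, Q(γ) = Q(√203, √271))

Obviously Q(γ) ⊆ Q(√203, √271), and [Q(√203, √271):Q] = 4 (since 203, 271 are distinct squarefree integers > 1 with 55013 not a perfect square). To show equality we compute the minimal polynomial of γ. From γ = √203 + √271: γ^2 = 203 + 2√(55013) + 271 = 474 + 2√(55013), so γ^2 - 474 = 2√(55013); squaring, (γ^2 - 474)^2 = 4·55013, i.e. γ^4 - 948γ^2 + 224676 - 220052 = 0, i.e. γ^4 - 948γ^2 + 4624 = 0. So γ is a root of x^4 - 948x^2 + 4624. This polynomial is irreducible over Q: it has no rational root (each ±√203 ± √271 is irrational), and any factorization into two quadratics over Q would force √(55013) ∈ Q (pairing opposite roots) or √203, √271 ∈ Q (other pairings), all impossible. Hence [Q(γ):Q] = 4 = [Q(√203, √271):Q], so Q(γ) = Q(√203, √271).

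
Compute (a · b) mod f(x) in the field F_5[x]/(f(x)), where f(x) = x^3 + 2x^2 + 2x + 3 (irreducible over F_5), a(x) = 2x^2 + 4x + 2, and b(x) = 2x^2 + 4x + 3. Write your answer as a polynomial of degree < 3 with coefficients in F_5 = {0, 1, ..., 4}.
a · b ≡ 2x^2 + 2x + 2 (mod f(x))

Multiply in F_5[x]: a(x)·b(x) = (2x^2 + 4x + 2)·(2x^2 + 4x + 3) = 4x^4 + x^3 + x^2 + 1. This has degree ≥ 3, so divide by f(x) over F_5: 4x^4 + x^3 + x^2 + 1 = (4x + 3)·(x^3 + 2x^2 + 2x + 3) + (2x^2 + 2x + 2). Hence a·b ≡ 2x^2 + 2x + 2 (mod f). (F_5[x]/(f) is a field with 5^3 = 125 elements since f is irreducible of degree 3.)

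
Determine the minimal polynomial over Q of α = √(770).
m_α(x) = x^2 - 770

α satisfies α^2 - 770 = 0, so x^2 - 770 annihilates α. Since d = 770 is squarefree and ≠ 1, it is not a perfect square in Q, so x^2 - 770 has no rational root and is therefore irreducible over Q (a degree-2 polynomial over a field is irreducible iff it has no root). Hence m_α(x) = x^2 - 770.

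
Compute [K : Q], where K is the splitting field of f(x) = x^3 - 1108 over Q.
[K : Q] = 6

The roots of x^3 - 1108 are ∛1108, ω∛1108, ω^2∛1108 where ω = e^(2πi/3) is a primitive cube root of unity, so K = Q(∛1108, ω). Now [Q(∛1108):Q] = 3 (since 1108 is not a perfect cube, x^3 - 1108 is irreducible) and [Q(ω):Q] = 2. Both 2 and 3 divide [K:Q], and [K:Q] ≤ 3·2 = 6, so [K:Q] = 6. (Equivalently: Q(∛1108) ⊂ R but ω ∉ R, so [K : Q(∛1108)] = 2.)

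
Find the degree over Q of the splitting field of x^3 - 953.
[K : Q] = 6

The roots of x^3 - 953 are ∛953, ω∛953, ω^2∛953 where ω = e^(2πi/3) is a primitive cube root of unity, so K = Q(∛953, ω). Now [Q(∛953):Q] = 3 (since 953 is not a perfect cube, x^3 - 953 is irreducible) and [Q(ω):Q] = 2. Both 2 and 3 divide [K:Q], and [K:Q] ≤ 3·2 = 6, so [K:Q] = 6. (Equivalently: Q(∛953) ⊂ R but ω ∉ R, so [K : Q(∛953)] = 2.)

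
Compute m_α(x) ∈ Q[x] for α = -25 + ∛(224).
m_α(x) = x^3 + 75x^2 + 1875x + 15401

Set β = α + 25 = ∛(224), so β^3 = 224. Then (α + 25)^3 - 224 = 0, i.e. α is a root of g(x) = (x + 25)^3 - 224 = x^3 + 75x^2 + 1875x + 15401. Since g(x) = h(x + 25) where h(x) = x^3 - 224, and h is irreducible over Q (because 224 is not a perfect cube, so h has no rational root, and a monic cubic with no rational root is irreducible), g is also irreducible (irreducibility is preserved under the substitution x → x + 25). Hence m_α(x) = x^3 + 75x^2 + 1875x + 15401.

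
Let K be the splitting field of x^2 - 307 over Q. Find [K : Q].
[K : Q] = 2

f(x) = x^2 - 307 factors as (x - √307)(x + √307). The splitting field is K = Q(√307). Since 307 is squarefree and > 1, it is not a perfect square, so x^2 - 307 is irreducible over Q and [Q(√307) : Q] = 2. Hence [K : Q] = 2.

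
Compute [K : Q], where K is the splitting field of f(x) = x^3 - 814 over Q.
[K : Q] = 6

The roots of x^3 - 814 are ∛814, ω∛814, ω^2∛814 where ω = e^(2πi/3) is a primitive cube root of unity, so K = Q(∛814, ω). Now [Q(∛814):Q] = 3 (since 814 is not a perfect cube, x^3 - 814 is irreducible) and [Q(ω):Q] = 2. Both 2 and 3 divide [K:Q], and [K:Q] ≤ 3·2 = 6, so [K:Q] = 6. (Equivalently: Q(∛814) ⊂ R but ω ∉ R, so [K : Q(∛814)] = 2.)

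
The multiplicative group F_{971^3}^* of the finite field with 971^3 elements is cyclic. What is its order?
|F_{971^3}^*| = 915498610

F_{971^3} has 971^3 = 915498611 elements; its multiplicative group consists of all nonzero elements, so |F_{971^3}^*| = 915498611 - 1 = 915498610. (It is cyclic since any finite subgroup of the multiplicative group of a field is cyclic.)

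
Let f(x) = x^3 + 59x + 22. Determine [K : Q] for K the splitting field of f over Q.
[K : Q] = 6

By the rational root test, any rational root of the monic integer polynomial f(x) = x^3 + 59x + 22 must be an integer dividing the constant term 22, i.e. one of ±{1, 2, 11, 22}. Evaluating: f(1) = 82, f(-1) = -38, f(2) = 148, f(-2) = -104, f(11) = 2002, f(-11) = -1958, f(22) = 11968, f(-22) = -11924; none is 0, so f has no rational root and is therefore irreducible over Q (a cubic with no linear factor over a field is irreducible). For an irreducible cubic, the Galois group is A_3 or S_3 according as the discriminant disc(f) = -4a^3 - 27b^2 = -4·(59)^3 - 27·(22)^2 = -834584 is or is not a square in Q. Here disc(f) = -834584 is not a perfect square in Q, so the Galois group of f over Q is not contained in A_3 and must be all of S_3. The splitting field has degree |S_3| = 6 over Q, so [K : Q] = 6.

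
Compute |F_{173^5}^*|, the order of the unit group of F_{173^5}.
|F_{173^5}^*| = 154963892092

F_{173^5} has 173^5 = 154963892093 elements; its multiplicative group consists of all nonzero elements, so |F_{173^5}^*| = 154963892093 - 1 = 154963892092. (It is cyclic since any finite subgroup of the multiplicative group of a field is cyclic.)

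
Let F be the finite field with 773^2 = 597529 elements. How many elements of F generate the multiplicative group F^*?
There are φ(597528) = 193536 primitive elements

F_q^* is cyclic of order q - 1 = 597528. A cyclic group of order m has exactly φ(m) generators. Here m = 597528 = 2^3 · 3^2 · 43 · 193, so the number of primitive elements is φ(597528) = 193536.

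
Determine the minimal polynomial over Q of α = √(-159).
m_α(x) = x^2 + 159

α satisfies α^2 + 159 = 0, so x^2 + 159 annihilates α. Since d = -159 is squarefree and ≠ 1, it is not a perfect square in Q, so x^2 + 159 has no rational root and is therefore irreducible over Q (a degree-2 polynomial over a field is irreducible iff it has no root). Hence m_α(x) = x^2 + 159.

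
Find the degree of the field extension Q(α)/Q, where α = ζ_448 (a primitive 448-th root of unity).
[Q(α):Q] = 192

The minimal polynomial of ζ_448 over Q is the 448-th cyclotomic polynomial Φ_448(x), which is irreducible over Q and has degree φ(448) = 192. Hence [Q(α):Q] = φ(448) = 192.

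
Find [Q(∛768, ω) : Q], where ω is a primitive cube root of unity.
[Q(∛768, ω) : Q] = 6

[Q(∛768):Q] = 3 (min poly x^3 - 768, irreducible since 768 is not a perfect cube). [Q(ω):Q] = 2 (min poly x^2 + x + 1). Since Q(∛768) ⊂ R and ω ∉ R, we have ω ∉ Q(∛768), so x^2 + x + 1 remains irreducible over Q(∛768) and [Q(∛768, ω) : Q(∛768)] = 2. By the tower law, [Q(∛768, ω) : Q] = 3 · 2 = 6. (In fact Q(∛768, ω) is the splitting field of x^3 - 768 over Q.)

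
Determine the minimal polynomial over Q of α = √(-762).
m_α(x) = x^2 + 762

α satisfies α^2 + 762 = 0, so x^2 + 762 annihilates α. Since d = -762 is squarefree and ≠ 1, it is not a perfect square in Q, so x^2 + 762 has no rational root and is therefore irreducible over Q (a degree-2 polynomial over a field is irreducible iff it has no root). Hence m_α(x) = x^2 + 762.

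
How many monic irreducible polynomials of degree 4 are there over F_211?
There are 495518730 monic irreducible polynomials of degree 4 over F_211

Each element of F_{211^4} that lies in no proper subfield is a root of exactly one monic irreducible of degree 4 over F_211, and each such polynomial has 4 distinct roots in F_{211^4}. By Möbius inversion the count is N_211(4) = (1/4) Σ_{d|4} μ(4/d) · 211^d = (1/4)(μ(4)·211^1 + μ(2)·211^2 + μ(1)·211^4) = 1982074920/4 = 495518730.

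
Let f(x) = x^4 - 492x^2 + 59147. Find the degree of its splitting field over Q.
[K : Q] = 4

Solving the quadratic in x^2: x^2 = (492 ± √(492^2 - 4·59147))/2 = (492 ± √5476)/2 = (492 ± 74)/2, giving x^2 = 209 or x^2 = 283. So f(x) = (x^2 - 209)(x^2 - 283) and the roots of f are ±√209, ±√283. Hence the splitting field is K = Q(√209, √283). Since 209 and 283 are distinct squarefree integers > 1, their product 59147 is not a perfect square, so √283 ∉ Q(√209). By the tower law [K:Q] = [Q(√209,√283):Q(√209)] · [Q(√209):Q] = 2 · 2 = 4.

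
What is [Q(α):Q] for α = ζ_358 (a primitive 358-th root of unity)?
[Q(α):Q] = 178

The minimal polynomial of ζ_358 over Q is the 358-th cyclotomic polynomial Φ_358(x), which is irreducible over Q and has degree φ(358) = 178. Hence [Q(α):Q] = φ(358) = 178.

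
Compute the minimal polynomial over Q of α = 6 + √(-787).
m_α(x) = x^2 - 12x + 823

From α - 6 = √(-787), squaring gives (α - 6)^2 = -787, i.e. α^2 - 12α + 36 = -787, so α^2 - 12α + 823 = 0. The discriminant of x^2 - 12x + 823 is (-12)^2 - 4·(823) = 144 - 3292 = -3148, and 4·(-787) is not a perfect square in Q since -787 is squarefree and ≠ 1. Hence x^2 - 12x + 823 is irreducible over Q and is the minimal polynomial of α.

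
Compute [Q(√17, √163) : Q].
[Q(√17, √163) : Q] = 4

[Q(√17):Q] = 2 (min poly x^2 - 17, irreducible since 17 is squarefree > 1). For the top step, suppose √163 ∈ Q(√17), say √163 = c + d√17 with c, d ∈ Q. Squaring: 163 = c^2 + 17d^2 + 2cd√17. Since √17 ∉ Q this forces 2cd = 0. If d = 0 then √163 = c ∈ Q, contradicting 163 squarefree > 1. If c = 0 then 163 = 17d^2, so 17·163 = (17d)^2 is a perfect square in Q — but 17·163 = 2771 is not a perfect square (since 17 and 163 are distinct squarefree integers). Contradiction. Hence √163 ∉ Q(√17), so x^2 - 163 stays irreducible over Q(√17) and [Q(√17, √163) : Q(√17)] = 2. By the tower law, [Q(√17, √163) : Q] = 2 · 2 = 4.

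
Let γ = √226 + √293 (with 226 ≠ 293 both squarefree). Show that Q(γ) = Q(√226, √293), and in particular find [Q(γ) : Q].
[Q(γ) : Q] = 4 (equivalently, Q(γ) = Q(√226, √293))

Obviously Q(γ) ⊆ Q(√226, √293), and [Q(√226, √293):Q] = 4 (since 226, 293 are distinct squarefree integers > 1 with 66218 not a perfect square). To show equality we compute the minimal polynomial of γ. From γ = √226 + √293: γ^2 = 226 + 2√(66218) + 293 = 519 + 2√(66218), so γ^2 - 519 = 2√(66218); squaring, (γ^2 - 519)^2 = 4·66218, i.e. γ^4 - 1038γ^2 + 269361 - 264872 = 0, i.e. γ^4 - 1038γ^2 + 4489 = 0. So γ is a root of x^4 - 1038x^2 + 4489. This polynomial is irreducible over Q: it has no rational root (each ±√226 ± √293 is irrational), and any factorization into two quadratics over Q would force √(66218) ∈ Q (pairing opposite roots) or √226, √293 ∈ Q (other pairings), all impossible. Hence [Q(γ):Q] = 4 = [Q(√226, √293):Q], so Q(γ) = Q(√226, √293).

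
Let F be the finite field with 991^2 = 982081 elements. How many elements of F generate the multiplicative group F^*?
There are φ(982080) = 230400 primitive elements

F_q^* is cyclic of order q - 1 = 982080. A cyclic group of order m has exactly φ(m) generators. Here m = 982080 = 2^6 · 3^2 · 5 · 11 · 31, so the number of primitive elements is φ(982080) = 230400.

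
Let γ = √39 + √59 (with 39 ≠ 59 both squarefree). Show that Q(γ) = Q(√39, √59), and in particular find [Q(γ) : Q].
[Q(γ) : Q] = 4 (equivalently, Q(γ) = Q(√39, √59))

Obviously Q(γ) ⊆ Q(√39, √59), and [Q(√39, √59):Q] = 4 (since 39, 59 are distinct squarefree integers > 1 with 2301 not a perfect square). To show equality we compute the minimal polynomial of γ. From γ = √39 + √59: γ^2 = 39 + 2√(2301) + 59 = 98 + 2√(2301), so γ^2 - 98 = 2√(2301); squaring, (γ^2 - 98)^2 = 4·2301, i.e. γ^4 - 196γ^2 + 9604 - 9204 = 0, i.e. γ^4 - 196γ^2 + 400 = 0. So γ is a root of x^4 - 196x^2 + 400. This polynomial is irreducible over Q: it has no rational root (each ±√39 ± √59 is irrational), and any factorization into two quadratics over Q would force √(2301) ∈ Q (pairing opposite roots) or √39, √59 ∈ Q (other pairings), all impossible. Hence [Q(γ):Q] = 4 = [Q(√39, √59):Q], so Q(γ) = Q(√39, √59).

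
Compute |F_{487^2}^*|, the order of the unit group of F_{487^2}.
|F_{487^2}^*| = 237168

F_{487^2} has 487^2 = 237169 elements; its multiplicative group consists of all nonzero elements, so |F_{487^2}^*| = 237169 - 1 = 237168. (It is cyclic since any finite subgroup of the multiplicative group of a field is cyclic.)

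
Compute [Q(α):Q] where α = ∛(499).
[Q(α):Q] = 3

The minimal polynomial of α is x^3 - 499, irreducible over Q since 499 is not a perfect cube (so x^3 - 499 has no rational root). Hence [Q(α):Q] = deg(m_α) = 3.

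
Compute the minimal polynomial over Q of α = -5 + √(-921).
m_α(x) = x^2 + 10x + 946

From α + 5 = √(-921), squaring gives (α + 5)^2 = -921, i.e. α^2 + 10α + 25 = -921, so α^2 + 10α + 946 = 0. The discriminant of x^2 + 10x + 946 is (10)^2 - 4·(946) = 100 - 3784 = -3684, and 4·(-921) is not a perfect square in Q since -921 is squarefree and ≠ 1. Hence x^2 + 10x + 946 is irreducible over Q and is the minimal polynomial of α.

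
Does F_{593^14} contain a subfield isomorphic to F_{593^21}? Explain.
No: F_{593^21} is not a subfield of F_{593^14}

F_{p^m} embeds in F_{p^n} iff m | n. Here 21 ∤ 14 (since 14 = 0·21 + 14 with remainder 14 ≠ 0), so F_{593^21} is not a subfield of F_{593^14}. Equivalently: if it were, the tower law would give 21 = [F_{593^21}:F_593] dividing [F_{593^14}:F_593] = 14, contradiction.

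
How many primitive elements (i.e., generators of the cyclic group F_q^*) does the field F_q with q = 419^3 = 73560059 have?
There are φ(73560058) = 29237760 primitive elements

F_q^* is cyclic of order q - 1 = 73560058. A cyclic group of order m has exactly φ(m) generators. Here m = 73560058 = 2 · 11 · 13 · 19 · 13537, so the number of primitive elements is φ(73560058) = 29237760.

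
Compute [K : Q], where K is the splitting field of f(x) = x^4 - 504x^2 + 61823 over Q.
[K : Q] = 4

Solving the quadratic in x^2: x^2 = (504 ± √(504^2 - 4·61823))/2 = (504 ± √6724)/2 = (504 ± 82)/2, giving x^2 = 293 or x^2 = 211. So f(x) = (x^2 - 293)(x^2 - 211) and the roots of f are ±√293, ±√211. Hence the splitting field is K = Q(√293, √211). Since 293 and 211 are distinct squarefree integers > 1, their product 61823 is not a perfect square, so √211 ∉ Q(√293). By the tower law [K:Q] = [Q(√293,√211):Q(√293)] · [Q(√293):Q] = 2 · 2 = 4.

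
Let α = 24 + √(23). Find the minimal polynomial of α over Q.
m_α(x) = x^2 - 48x + 553

From α - 24 = √(23), squaring gives (α - 24)^2 = 23, i.e. α^2 - 48α + 576 = 23, so α^2 - 48α + 553 = 0. The discriminant of x^2 - 48x + 553 is (-48)^2 - 4·(553) = 2304 - 2212 = 92, and 4·(23) is not a perfect square in Q since 23 is squarefree and ≠ 1. Hence x^2 - 48x + 553 is irreducible over Q and is the minimal polynomial of α.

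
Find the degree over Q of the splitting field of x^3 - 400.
[K : Q] = 6

The roots of x^3 - 400 are ∛400, ω∛400, ω^2∛400 where ω = e^(2πi/3) is a primitive cube root of unity, so K = Q(∛400, ω). Now [Q(∛400):Q] = 3 (since 400 is not a perfect cube, x^3 - 400 is irreducible) and [Q(ω):Q] = 2. Both 2 and 3 divide [K:Q], and [K:Q] ≤ 3·2 = 6, so [K:Q] = 6. (Equivalently: Q(∛400) ⊂ R but ω ∉ R, so [K : Q(∛400)] = 2.)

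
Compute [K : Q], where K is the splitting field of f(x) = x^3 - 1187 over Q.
[K : Q] = 6

The roots of x^3 - 1187 are ∛1187, ω∛1187, ω^2∛1187 where ω = e^(2πi/3) is a primitive cube root of unity, so K = Q(∛1187, ω). Now [Q(∛1187):Q] = 3 (since 1187 is not a perfect cube, x^3 - 1187 is irreducible) and [Q(ω):Q] = 2. Both 2 and 3 divide [K:Q], and [K:Q] ≤ 3·2 = 6, so [K:Q] = 6. (Equivalently: Q(∛1187) ⊂ R but ω ∉ R, so [K : Q(∛1187)] = 2.)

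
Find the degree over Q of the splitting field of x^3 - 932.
[K : Q] = 6

The roots of x^3 - 932 are ∛932, ω∛932, ω^2∛932 where ω = e^(2πi/3) is a primitive cube root of unity, so K = Q(∛932, ω). Now [Q(∛932):Q] = 3 (since 932 is not a perfect cube, x^3 - 932 is irreducible) and [Q(ω):Q] = 2. Both 2 and 3 divide [K:Q], and [K:Q] ≤ 3·2 = 6, so [K:Q] = 6. (Equivalently: Q(∛932) ⊂ R but ω ∉ R, so [K : Q(∛932)] = 2.)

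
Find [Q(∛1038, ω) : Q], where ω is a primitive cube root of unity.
[Q(∛1038, ω) : Q] = 6

[Q(∛1038):Q] = 3 (min poly x^3 - 1038, irreducible since 1038 is not a perfect cube). [Q(ω):Q] = 2 (min poly x^2 + x + 1). Since Q(∛1038) ⊂ R and ω ∉ R, we have ω ∉ Q(∛1038), so x^2 + x + 1 remains irreducible over Q(∛1038) and [Q(∛1038, ω) : Q(∛1038)] = 2. By the tower law, [Q(∛1038, ω) : Q] = 3 · 2 = 6. (In fact Q(∛1038, ω) is the splitting field of x^3 - 1038 over Q.)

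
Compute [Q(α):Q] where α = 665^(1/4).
[Q(α):Q] = 4

α is a root of x^4 - 665. By Eisenstein's criterion at the prime p = 5 (which divides the constant term 665 but p^2 = 25 does not, since 665 is squarefree), x^4 - 665 is irreducible over Q. Hence [Q(α):Q] = 4.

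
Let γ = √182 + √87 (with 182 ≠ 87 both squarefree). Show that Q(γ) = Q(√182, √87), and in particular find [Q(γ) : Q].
[Q(γ) : Q] = 4 (equivalently, Q(γ) = Q(√182, √87))

Obviously Q(γ) ⊆ Q(√182, √87), and [Q(√182, √87):Q] = 4 (since 182, 87 are distinct squarefree integers > 1 with 15834 not a perfect square). To show equality we compute the minimal polynomial of γ. From γ = √182 + √87: γ^2 = 182 + 2√(15834) + 87 = 269 + 2√(15834), so γ^2 - 269 = 2√(15834); squaring, (γ^2 - 269)^2 = 4·15834, i.e. γ^4 - 538γ^2 + 72361 - 63336 = 0, i.e. γ^4 - 538γ^2 + 9025 = 0. So γ is a root of x^4 - 538x^2 + 9025. This polynomial is irreducible over Q: it has no rational root (each ±√182 ± √87 is irrational), and any factorization into two quadratics over Q would force √(15834) ∈ Q (pairing opposite roots) or √182, √87 ∈ Q (other pairings), all impossible. Hence [Q(γ):Q] = 4 = [Q(√182, √87):Q], so Q(γ) = Q(√182, √87).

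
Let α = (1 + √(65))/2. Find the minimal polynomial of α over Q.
m_α(x) = x^2 - x - 16

From 2α - 1 = √(65), squaring gives (2α - 1)^2 = 65, i.e. 4α^2 - 4α + 1 = 65, so α^2 - α + (1 - 65)/4 = 0. Since 65 ≡ 1 (mod 4), (1 - 65)/4 = -16 ∈ Z. The polynomial x^2 - x - 16 has discriminant 1 - 4·(-16) = 65, which is not a perfect square in Q (d = 65 is squarefree and ≠ 1), so x^2 - x - 16 is irreducible over Q. It is the minimal polynomial of α.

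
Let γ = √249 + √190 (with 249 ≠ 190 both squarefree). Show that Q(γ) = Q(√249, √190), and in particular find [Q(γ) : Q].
[Q(γ) : Q] = 4 (equivalently, Q(γ) = Q(√249, √190))

Obviously Q(γ) ⊆ Q(√249, √190), and [Q(√249, √190):Q] = 4 (since 249, 190 are distinct squarefree integers > 1 with 47310 not a perfect square). To show equality we compute the minimal polynomial of γ. From γ = √249 + √190: γ^2 = 249 + 2√(47310) + 190 = 439 + 2√(47310), so γ^2 - 439 = 2√(47310); squaring, (γ^2 - 439)^2 = 4·47310, i.e. γ^4 - 878γ^2 + 192721 - 189240 = 0, i.e. γ^4 - 878γ^2 + 3481 = 0. So γ is a root of x^4 - 878x^2 + 3481. This polynomial is irreducible over Q: it has no rational root (each ±√249 ± √190 is irrational), and any factorization into two quadratics over Q would force √(47310) ∈ Q (pairing opposite roots) or √249, √190 ∈ Q (other pairings), all impossible. Hence [Q(γ):Q] = 4 = [Q(√249, √190):Q], so Q(γ) = Q(√249, √190).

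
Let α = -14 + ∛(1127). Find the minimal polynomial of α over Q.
m_α(x) = x^3 + 42x^2 + 588x + 1617

Set β = α + 14 = ∛(1127), so β^3 = 1127. Then (α + 14)^3 - 1127 = 0, i.e. α is a root of g(x) = (x + 14)^3 - 1127 = x^3 + 42x^2 + 588x + 1617. Since g(x) = h(x + 14) where h(x) = x^3 - 1127, and h is irreducible over Q (because 1127 is not a perfect cube, so h has no rational root, and a monic cubic with no rational root is irreducible), g is also irreducible (irreducibility is preserved under the substitution x → x + 14). Hence m_α(x) = x^3 + 42x^2 + 588x + 1617.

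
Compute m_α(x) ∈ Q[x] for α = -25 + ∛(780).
m_α(x) = x^3 + 75x^2 + 1875x + 14845

Set β = α + 25 = ∛(780), so β^3 = 780. Then (α + 25)^3 - 780 = 0, i.e. α is a root of g(x) = (x + 25)^3 - 780 = x^3 + 75x^2 + 1875x + 14845. Since g(x) = h(x + 25) where h(x) = x^3 - 780, and h is irreducible over Q (because 780 is not a perfect cube, so h has no rational root, and a monic cubic with no rational root is irreducible), g is also irreducible (irreducibility is preserved under the substitution x → x + 25). Hence m_α(x) = x^3 + 75x^2 + 1875x + 14845.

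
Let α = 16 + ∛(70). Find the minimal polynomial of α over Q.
m_α(x) = x^3 - 48x^2 + 768x - 4166

Set β = α - 16 = ∛(70), so β^3 = 70. Then (α - 16)^3 - 70 = 0, i.e. α is a root of g(x) = (x - 16)^3 - 70 = x^3 - 48x^2 + 768x - 4166. Since g(x) = h(x - 16) where h(x) = x^3 - 70, and h is irreducible over Q (because 70 is not a perfect cube, so h has no rational root, and a monic cubic with no rational root is irreducible), g is also irreducible (irreducibility is preserved under the substitution x → x - 16). Hence m_α(x) = x^3 - 48x^2 + 768x - 4166.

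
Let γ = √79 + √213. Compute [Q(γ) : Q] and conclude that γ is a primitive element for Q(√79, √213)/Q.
[Q(γ) : Q] = 4 (equivalently, Q(γ) = Q(√79, √213))

Obviously Q(γ) ⊆ Q(√79, √213), and [Q(√79, √213):Q] = 4 (since 79, 213 are distinct squarefree integers > 1 with 16827 not a perfect square). To show equality we compute the minimal polynomial of γ. From γ = √79 + √213: γ^2 = 79 + 2√(16827) + 213 = 292 + 2√(16827), so γ^2 - 292 = 2√(16827); squaring, (γ^2 - 292)^2 = 4·16827, i.e. γ^4 - 584γ^2 + 85264 - 67308 = 0, i.e. γ^4 - 584γ^2 + 17956 = 0. So γ is a root of x^4 - 584x^2 + 17956. This polynomial is irreducible over Q: it has no rational root (each ±√79 ± √213 is irrational), and any factorization into two quadratics over Q would force √(16827) ∈ Q (pairing opposite roots) or √79, √213 ∈ Q (other pairings), all impossible. Hence [Q(γ):Q] = 4 = [Q(√79, √213):Q], so Q(γ) = Q(√79, √213).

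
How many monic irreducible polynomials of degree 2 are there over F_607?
There are 183921 monic irreducible polynomials of degree 2 over F_607

Each element of F_{607^2} that lies in no proper subfield is a root of exactly one monic irreducible of degree 2 over F_607, and each such polynomial has 2 distinct roots in F_{607^2}. By Möbius inversion the count is N_607(2) = (1/2) Σ_{d|2} μ(2/d) · 607^d = (1/2)(μ(2)·607^1 + μ(1)·607^2) = 367842/2 = 183921.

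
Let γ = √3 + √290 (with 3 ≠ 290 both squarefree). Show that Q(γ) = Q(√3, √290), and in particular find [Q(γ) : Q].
[Q(γ) : Q] = 4 (equivalently, Q(γ) = Q(√3, √290))

Obviously Q(γ) ⊆ Q(√3, √290), and [Q(√3, √290):Q] = 4 (since 3, 290 are distinct squarefree integers > 1 with 870 not a perfect square). To show equality we compute the minimal polynomial of γ. From γ = √3 + √290: γ^2 = 3 + 2√(870) + 290 = 293 + 2√(870), so γ^2 - 293 = 2√(870); squaring, (γ^2 - 293)^2 = 4·870, i.e. γ^4 - 586γ^2 + 85849 - 3480 = 0, i.e. γ^4 - 586γ^2 + 82369 = 0. So γ is a root of x^4 - 586x^2 + 82369. This polynomial is irreducible over Q: it has no rational root (each ±√3 ± √290 is irrational), and any factorization into two quadratics over Q would force √(870) ∈ Q (pairing opposite roots) or √3, √290 ∈ Q (other pairings), all impossible. Hence [Q(γ):Q] = 4 = [Q(√3, √290):Q], so Q(γ) = Q(√3, √290).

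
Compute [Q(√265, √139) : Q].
[Q(√265, √139) : Q] = 4

[Q(√265):Q] = 2 (min poly x^2 - 265, irreducible since 265 is squarefree > 1). For the top step, suppose √139 ∈ Q(√265), say √139 = c + d√265 with c, d ∈ Q. Squaring: 139 = c^2 + 265d^2 + 2cd√265. Since √265 ∉ Q this forces 2cd = 0. If d = 0 then √139 = c ∈ Q, contradicting 139 squarefree > 1. If c = 0 then 139 = 265d^2, so 265·139 = (265d)^2 is a perfect square in Q — but 265·139 = 36835 is not a perfect square (since 265 and 139 are distinct squarefree integers). Contradiction. Hence √139 ∉ Q(√265), so x^2 - 139 stays irreducible over Q(√265) and [Q(√265, √139) : Q(√265)] = 2. By the tower law, [Q(√265, √139) : Q] = 2 · 2 = 4.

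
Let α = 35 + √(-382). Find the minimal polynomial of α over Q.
m_α(x) = x^2 - 70x + 1607

From α - 35 = √(-382), squaring gives (α - 35)^2 = -382, i.e. α^2 - 70α + 1225 = -382, so α^2 - 70α + 1607 = 0. The discriminant of x^2 - 70x + 1607 is (-70)^2 - 4·(1607) = 4900 - 6428 = -1528, and 4·(-382) is not a perfect square in Q since -382 is squarefree and ≠ 1. Hence x^2 - 70x + 1607 is irreducible over Q and is the minimal polynomial of α.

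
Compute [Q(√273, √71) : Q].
[Q(√273, √71) : Q] = 4

[Q(√273):Q] = 2 (min poly x^2 - 273, irreducible since 273 is squarefree > 1). For the top step, suppose √71 ∈ Q(√273), say √71 = c + d√273 with c, d ∈ Q. Squaring: 71 = c^2 + 273d^2 + 2cd√273. Since √273 ∉ Q this forces 2cd = 0. If d = 0 then √71 = c ∈ Q, contradicting 71 squarefree > 1. If c = 0 then 71 = 273d^2, so 273·71 = (273d)^2 is a perfect square in Q — but 273·71 = 19383 is not a perfect square (since 273 and 71 are distinct squarefree integers). Contradiction. Hence √71 ∉ Q(√273), so x^2 - 71 stays irreducible over Q(√273) and [Q(√273, √71) : Q(√273)] = 2. By the tower law, [Q(√273, √71) : Q] = 2 · 2 = 4.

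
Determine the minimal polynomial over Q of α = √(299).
m_α(x) = x^2 - 299

α satisfies α^2 - 299 = 0, so x^2 - 299 annihilates α. Since d = 299 is squarefree and ≠ 1, it is not a perfect square in Q, so x^2 - 299 has no rational root and is therefore irreducible over Q (a degree-2 polynomial over a field is irreducible iff it has no root). Hence m_α(x) = x^2 - 299.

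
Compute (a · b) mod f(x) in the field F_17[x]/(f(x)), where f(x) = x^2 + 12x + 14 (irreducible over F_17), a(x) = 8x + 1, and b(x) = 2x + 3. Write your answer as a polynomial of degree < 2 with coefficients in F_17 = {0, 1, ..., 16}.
a · b ≡ 4x (mod f(x))

Multiply in F_17[x]: a(x)·b(x) = (8x + 1)·(2x + 3) = 16x^2 + 9x + 3. This has degree ≥ 2, so divide by f(x) over F_17: 16x^2 + 9x + 3 = (16)·(x^2 + 12x + 14) + (4x). Hence a·b ≡ 4x (mod f). (F_17[x]/(f) is a field with 17^2 = 289 elements since f is irreducible of degree 2.)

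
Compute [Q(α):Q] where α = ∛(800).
[Q(α):Q] = 3

The minimal polynomial of α is x^3 - 800, irreducible over Q since 800 is not a perfect cube (so x^3 - 800 has no rational root). Hence [Q(α):Q] = deg(m_α) = 3.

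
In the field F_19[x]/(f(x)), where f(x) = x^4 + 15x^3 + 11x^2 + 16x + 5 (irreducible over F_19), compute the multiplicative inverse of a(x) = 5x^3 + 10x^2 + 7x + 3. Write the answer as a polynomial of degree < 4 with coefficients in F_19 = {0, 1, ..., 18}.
a(x)^(-1) ≡ 17x^3 + 12x^2 + 8x + 9 (mod f(x))

Since f is irreducible over F_19, F_19[x]/(f) is a field and a(x) ≠ 0 has an inverse. Apply the extended Euclidean algorithm to f(x) and a(x) in F_19[x]: f(x) = (4x + 14)·a(x) + (14x^2 + x + 1);  a(x) = (18x + 13)·(14x^2 + x + 1) + (14x + 9);  (14x^2 + x + 1) = (x + 13)·(14x + 9) + (17). The last nonzero remainder is the constant 17 = gcd(f, a) in F_19. Back-substituting through the division chain expresses 17 = s(x)·a(x) + t(x)·f(x) with s(x) ≡ 4x^3 + 14x^2 + 3x + 1 (mod f), so (4x^3 + 14x^2 + 3x + 1)·a(x) ≡ 17 (mod f). Multiplying by 17^(-1) ≡ 9 in F_19 gives a(x)^(-1) ≡ 9·(4x^3 + 14x^2 + 3x + 1) ≡ 17x^3 + 12x^2 + 8x + 9 (mod f). Check: (5x^3 + 10x^2 + 7x + 3)·(17x^3 + 12x^2 + 8x + 9) = 9x^6 + 2x^5 + 13x^4 + 13x^3 + 11x^2 + 11x + 8 ≡ 1 (mod x^4 + 15x^3 + 11x^2 + 16x + 5).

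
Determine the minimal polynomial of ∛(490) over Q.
m_α(x) = x^3 - 490

α satisfies α^3 = 490, so x^3 - 490 annihilates α. By the rational root test, a rational root p/q (in lowest terms) of x^3 - 490 would satisfy p^3 = 490 q^3, forcing q = 1 and p^3 = 490; but 490 is not a perfect cube, contradiction. A monic cubic over Q with no rational root is irreducible (any nontrivial factorization would include a linear factor). Hence x^3 - 490 is the minimal polynomial of α, and in particular [Q(α):Q] = 3.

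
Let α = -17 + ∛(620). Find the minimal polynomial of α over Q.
m_α(x) = x^3 + 51x^2 + 867x + 4293

Set β = α + 17 = ∛(620), so β^3 = 620. Then (α + 17)^3 - 620 = 0, i.e. α is a root of g(x) = (x + 17)^3 - 620 = x^3 + 51x^2 + 867x + 4293. Since g(x) = h(x + 17) where h(x) = x^3 - 620, and h is irreducible over Q (because 620 is not a perfect cube, so h has no rational root, and a monic cubic with no rational root is irreducible), g is also irreducible (irreducibility is preserved under the substitution x → x + 17). Hence m_α(x) = x^3 + 51x^2 + 867x + 4293.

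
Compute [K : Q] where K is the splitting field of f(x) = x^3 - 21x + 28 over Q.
[K : Q] = 3

By the rational root test, any rational root of the monic integer polynomial f(x) = x^3 - 21x + 28 must be an integer dividing the constant term 28, i.e. one of ±{1, 2, 4, 7, 14, 28}. Evaluating: f(1) = 8, f(-1) = 48, f(2) = -6, f(-2) = 62, f(4) = 8, f(-4) = 48, f(7) = 224, f(-7) = -168, f(14) = 2478, f(-14) = -2422, f(28) = 21392, f(-28) = -21336; none is 0, so f has no rational root and is therefore irreducible over Q (a cubic with no linear factor over a field is irreducible). For an irreducible cubic, the Galois group is A_3 or S_3 according as the discriminant disc(f) = -4a^3 - 27b^2 = -4·(-21)^3 - 27·(28)^2 = 15876 is or is not a square in Q. Here disc(f) = 15876 = 126^2 is a perfect square in Q, so the Galois group of f over Q is contained in A_3, hence equals A_3 (cyclic of order 3). The splitting field has degree |A_3| = 3 over Q, so [K : Q] = 3.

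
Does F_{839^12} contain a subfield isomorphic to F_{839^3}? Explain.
Yes: F_{839^3} is a subfield of F_{839^12}

F_{p^m} embeds in F_{p^n} iff m | n (since F_{p^n} is the splitting field of x^(p^n) - x, and F_{p^m} ⊂ F_{p^n} forces p^n to be a power of p^m, i.e. m | n; conversely if m | n then every root of x^(p^m) - x is a root of x^(p^n) - x). Here 3 | 12 (since 12 = 4·3), so F_{839^3} is a subfield of F_{839^12}, and [F_{839^12} : F_{839^3}] = 12/3 = 4.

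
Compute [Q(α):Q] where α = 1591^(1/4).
[Q(α):Q] = 4

α is a root of x^4 - 1591. By Eisenstein's criterion at the prime p = 37 (which divides the constant term 1591 but p^2 = 1369 does not, since 1591 is squarefree), x^4 - 1591 is irreducible over Q. Hence [Q(α):Q] = 4.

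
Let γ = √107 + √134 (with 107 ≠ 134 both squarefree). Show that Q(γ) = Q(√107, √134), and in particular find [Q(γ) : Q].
[Q(γ) : Q] = 4 (equivalently, Q(γ) = Q(√107, √134))

Obviously Q(γ) ⊆ Q(√107, √134), and [Q(√107, √134):Q] = 4 (since 107, 134 are distinct squarefree integers > 1 with 14338 not a perfect square). To show equality we compute the minimal polynomial of γ. From γ = √107 + √134: γ^2 = 107 + 2√(14338) + 134 = 241 + 2√(14338), so γ^2 - 241 = 2√(14338); squaring, (γ^2 - 241)^2 = 4·14338, i.e. γ^4 - 482γ^2 + 58081 - 57352 = 0, i.e. γ^4 - 482γ^2 + 729 = 0. So γ is a root of x^4 - 482x^2 + 729. This polynomial is irreducible over Q: it has no rational root (each ±√107 ± √134 is irrational), and any factorization into two quadratics over Q would force √(14338) ∈ Q (pairing opposite roots) or √107, √134 ∈ Q (other pairings), all impossible. Hence [Q(γ):Q] = 4 = [Q(√107, √134):Q], so Q(γ) = Q(√107, √134).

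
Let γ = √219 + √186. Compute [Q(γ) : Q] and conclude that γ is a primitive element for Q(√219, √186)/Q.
[Q(γ) : Q] = 4 (equivalently, Q(γ) = Q(√219, √186))

Obviously Q(γ) ⊆ Q(√219, √186), and [Q(√219, √186):Q] = 4 (since 219, 186 are distinct squarefree integers > 1 with 40734 not a perfect square). To show equality we compute the minimal polynomial of γ. From γ = √219 + √186: γ^2 = 219 + 2√(40734) + 186 = 405 + 2√(40734), so γ^2 - 405 = 2√(40734); squaring, (γ^2 - 405)^2 = 4·40734, i.e. γ^4 - 810γ^2 + 164025 - 162936 = 0, i.e. γ^4 - 810γ^2 + 1089 = 0. So γ is a root of x^4 - 810x^2 + 1089. This polynomial is irreducible over Q: it has no rational root (each ±√219 ± √186 is irrational), and any factorization into two quadratics over Q would force √(40734) ∈ Q (pairing opposite roots) or √219, √186 ∈ Q (other pairings), all impossible. Hence [Q(γ):Q] = 4 = [Q(√219, √186):Q], so Q(γ) = Q(√219, √186).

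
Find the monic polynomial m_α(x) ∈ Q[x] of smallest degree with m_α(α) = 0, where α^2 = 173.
m_α(x) = x^2 - 173

α satisfies α^2 - 173 = 0, so x^2 - 173 annihilates α. Since d = 173 is squarefree and ≠ 1, it is not a perfect square in Q, so x^2 - 173 has no rational root and is therefore irreducible over Q (a degree-2 polynomial over a field is irreducible iff it has no root). Hence m_α(x) = x^2 - 173.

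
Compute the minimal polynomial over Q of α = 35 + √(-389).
m_α(x) = x^2 - 70x + 1614

From α - 35 = √(-389), squaring gives (α - 35)^2 = -389, i.e. α^2 - 70α + 1225 = -389, so α^2 - 70α + 1614 = 0. The discriminant of x^2 - 70x + 1614 is (-70)^2 - 4·(1614) = 4900 - 6456 = -1556, and 4·(-389) is not a perfect square in Q since -389 is squarefree and ≠ 1. Hence x^2 - 70x + 1614 is irreducible over Q and is the minimal polynomial of α.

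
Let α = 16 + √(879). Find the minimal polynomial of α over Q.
m_α(x) = x^2 - 32x - 623

From α - 16 = √(879), squaring gives (α - 16)^2 = 879, i.e. α^2 - 32α + 256 = 879, so α^2 - 32α - 623 = 0. The discriminant of x^2 - 32x - 623 is (-32)^2 - 4·(-623) = 1024 + 2492 = 3516, and 4·(879) is not a perfect square in Q since 879 is squarefree and ≠ 1. Hence x^2 - 32x - 623 is irreducible over Q and is the minimal polynomial of α.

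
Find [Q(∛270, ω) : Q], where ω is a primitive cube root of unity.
[Q(∛270, ω) : Q] = 6

[Q(∛270):Q] = 3 (min poly x^3 - 270, irreducible since 270 is not a perfect cube). [Q(ω):Q] = 2 (min poly x^2 + x + 1). Since Q(∛270) ⊂ R and ω ∉ R, we have ω ∉ Q(∛270), so x^2 + x + 1 remains irreducible over Q(∛270) and [Q(∛270, ω) : Q(∛270)] = 2. By the tower law, [Q(∛270, ω) : Q] = 3 · 2 = 6. (In fact Q(∛270, ω) is the splitting field of x^3 - 270 over Q.)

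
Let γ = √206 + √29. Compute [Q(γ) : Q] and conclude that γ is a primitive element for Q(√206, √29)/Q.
[Q(γ) : Q] = 4 (equivalently, Q(γ) = Q(√206, √29))

Obviously Q(γ) ⊆ Q(√206, √29), and [Q(√206, √29):Q] = 4 (since 206, 29 are distinct squarefree integers > 1 with 5974 not a perfect square). To show equality we compute the minimal polynomial of γ. From γ = √206 + √29: γ^2 = 206 + 2√(5974) + 29 = 235 + 2√(5974), so γ^2 - 235 = 2√(5974); squaring, (γ^2 - 235)^2 = 4·5974, i.e. γ^4 - 470γ^2 + 55225 - 23896 = 0, i.e. γ^4 - 470γ^2 + 31329 = 0. So γ is a root of x^4 - 470x^2 + 31329. This polynomial is irreducible over Q: it has no rational root (each ±√206 ± √29 is irrational), and any factorization into two quadratics over Q would force √(5974) ∈ Q (pairing opposite roots) or √206, √29 ∈ Q (other pairings), all impossible. Hence [Q(γ):Q] = 4 = [Q(√206, √29):Q], so Q(γ) = Q(√206, √29).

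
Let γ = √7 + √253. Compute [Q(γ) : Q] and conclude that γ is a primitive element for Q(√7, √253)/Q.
[Q(γ) : Q] = 4 (equivalently, Q(γ) = Q(√7, √253))

Obviously Q(γ) ⊆ Q(√7, √253), and [Q(√7, √253):Q] = 4 (since 7, 253 are distinct squarefree integers > 1 with 1771 not a perfect square). To show equality we compute the minimal polynomial of γ. From γ = √7 + √253: γ^2 = 7 + 2√(1771) + 253 = 260 + 2√(1771), so γ^2 - 260 = 2√(1771); squaring, (γ^2 - 260)^2 = 4·1771, i.e. γ^4 - 520γ^2 + 67600 - 7084 = 0, i.e. γ^4 - 520γ^2 + 60516 = 0. So γ is a root of x^4 - 520x^2 + 60516. This polynomial is irreducible over Q: it has no rational root (each ±√7 ± √253 is irrational), and any factorization into two quadratics over Q would force √(1771) ∈ Q (pairing opposite roots) or √7, √253 ∈ Q (other pairings), all impossible. Hence [Q(γ):Q] = 4 = [Q(√7, √253):Q], so Q(γ) = Q(√7, √253).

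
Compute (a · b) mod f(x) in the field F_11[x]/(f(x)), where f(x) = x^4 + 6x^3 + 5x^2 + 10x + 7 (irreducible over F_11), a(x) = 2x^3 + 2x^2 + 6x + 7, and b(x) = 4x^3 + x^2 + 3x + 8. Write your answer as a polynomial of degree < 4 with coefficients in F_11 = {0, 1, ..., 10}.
a · b ≡ x^3 + 2x^2 + 5x + 1 (mod f(x))

Multiply in F_11[x]: a(x)·b(x) = (2x^3 + 2x^2 + 6x + 7)·(4x^3 + x^2 + 3x + 8) = 8x^6 + 10x^5 + 10x^4 + x^3 + 8x^2 + 3x + 1. This has degree ≥ 4, so divide by f(x) over F_11: 8x^6 + 10x^5 + 10x^4 + x^3 + 8x^2 + 3x + 1 = (8x^2 + 6x)·(x^4 + 6x^3 + 5x^2 + 10x + 7) + (x^3 + 2x^2 + 5x + 1). Hence a·b ≡ x^3 + 2x^2 + 5x + 1 (mod f). (F_11[x]/(f) is a field with 11^4 = 14641 elements since f is irreducible of degree 4.)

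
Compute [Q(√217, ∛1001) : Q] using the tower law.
[Q(√217, ∛1001) : Q] = 6

Let L = Q(√217, ∛1001). Since Q(√217) ⊂ L and [Q(√217):Q] = 2, the tower law gives 2 | [L:Q]. Likewise Q(∛1001) ⊂ L with [Q(∛1001):Q] = 3 (because 1001 is not a perfect cube), so 3 | [L:Q]. As gcd(2,3) = 1, [L:Q] is divisible by 6. Conversely L is generated over Q by √217 and ∛1001, so [L:Q] ≤ 2·3 = 6. Therefore [Q(√217, ∛1001) : Q] = 6.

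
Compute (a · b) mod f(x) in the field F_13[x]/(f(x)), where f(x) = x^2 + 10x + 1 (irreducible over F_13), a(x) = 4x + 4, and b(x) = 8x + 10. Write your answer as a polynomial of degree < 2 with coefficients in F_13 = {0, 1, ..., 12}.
a · b ≡ 12x + 8 (mod f(x))

Multiply in F_13[x]: a(x)·b(x) = (4x + 4)·(8x + 10) = 6x^2 + 7x + 1. This has degree ≥ 2, so divide by f(x) over F_13: 6x^2 + 7x + 1 = (6)·(x^2 + 10x + 1) + (12x + 8). Hence a·b ≡ 12x + 8 (mod f). (F_13[x]/(f) is a field with 13^2 = 169 elements since f is irreducible of degree 2.)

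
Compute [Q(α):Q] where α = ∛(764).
[Q(α):Q] = 3

The minimal polynomial of α is x^3 - 764, irreducible over Q since 764 is not a perfect cube (so x^3 - 764 has no rational root). Hence [Q(α):Q] = deg(m_α) = 3.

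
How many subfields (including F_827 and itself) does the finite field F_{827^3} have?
F_{827^3} has 2 subfields

The subfields of F_{p^n} are exactly the fields F_{p^d} for d | n (each is the fixed field of the unique index-d subgroup of Gal(F_{p^n}/F_p) ≅ Z/nZ). The divisors of n = 3 are {1, 3}, giving 2 subfields: F_{827^1}, F_{827^3}.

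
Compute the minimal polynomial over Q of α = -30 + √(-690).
m_α(x) = x^2 + 60x + 1590

From α + 30 = √(-690), squaring gives (α + 30)^2 = -690, i.e. α^2 + 60α + 900 = -690, so α^2 + 60α + 1590 = 0. The discriminant of x^2 + 60x + 1590 is (60)^2 - 4·(1590) = 3600 - 6360 = -2760, and 4·(-690) is not a perfect square in Q since -690 is squarefree and ≠ 1. Hence x^2 + 60x + 1590 is irreducible over Q and is the minimal polynomial of α.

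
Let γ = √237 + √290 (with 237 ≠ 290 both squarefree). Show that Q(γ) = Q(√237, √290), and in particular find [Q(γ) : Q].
[Q(γ) : Q] = 4 (equivalently, Q(γ) = Q(√237, √290))

Obviously Q(γ) ⊆ Q(√237, √290), and [Q(√237, √290):Q] = 4 (since 237, 290 are distinct squarefree integers > 1 with 68730 not a perfect square). To show equality we compute the minimal polynomial of γ. From γ = √237 + √290: γ^2 = 237 + 2√(68730) + 290 = 527 + 2√(68730), so γ^2 - 527 = 2√(68730); squaring, (γ^2 - 527)^2 = 4·68730, i.e. γ^4 - 1054γ^2 + 277729 - 274920 = 0, i.e. γ^4 - 1054γ^2 + 2809 = 0. So γ is a root of x^4 - 1054x^2 + 2809. This polynomial is irreducible over Q: it has no rational root (each ±√237 ± √290 is irrational), and any factorization into two quadratics over Q would force √(68730) ∈ Q (pairing opposite roots) or √237, √290 ∈ Q (other pairings), all impossible. Hence [Q(γ):Q] = 4 = [Q(√237, √290):Q], so Q(γ) = Q(√237, √290).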